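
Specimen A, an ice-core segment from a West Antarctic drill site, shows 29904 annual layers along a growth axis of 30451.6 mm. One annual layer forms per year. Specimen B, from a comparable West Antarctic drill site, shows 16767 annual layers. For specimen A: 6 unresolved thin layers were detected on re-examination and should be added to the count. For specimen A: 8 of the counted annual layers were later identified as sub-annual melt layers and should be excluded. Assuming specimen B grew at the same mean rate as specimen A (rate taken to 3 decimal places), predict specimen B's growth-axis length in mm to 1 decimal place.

17068.8 mm

Specimen A: after corrections the count is 29904 − 8 + 6 = 29902 annual layers.
A: Mean rate = 30451.6 mm / 29902 years ≈ 1.018 mm per year.
Length of B = 1.018 × 16767 = 17068.8 mm.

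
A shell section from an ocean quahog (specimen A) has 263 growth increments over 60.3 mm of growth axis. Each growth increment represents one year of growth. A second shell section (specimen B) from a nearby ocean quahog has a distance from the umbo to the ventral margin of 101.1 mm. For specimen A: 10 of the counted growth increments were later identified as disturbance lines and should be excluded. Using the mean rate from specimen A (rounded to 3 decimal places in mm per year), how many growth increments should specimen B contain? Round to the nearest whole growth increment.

Specimen A: correcting the raw count gives 263 − 10 = 253 true growth increments.
A: 60.3 mm over 253 years gives 60.3 / 253 ≈ 0.238 mm per year.
For B, 101.1 / 0.238 = 424.79 years ≈ 425 growth increments.

425 growth increments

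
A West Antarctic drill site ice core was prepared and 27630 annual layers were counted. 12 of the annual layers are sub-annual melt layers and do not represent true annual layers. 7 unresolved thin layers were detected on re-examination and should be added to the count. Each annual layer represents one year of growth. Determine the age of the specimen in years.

27625 years

True annual layer count = 27630 − 12 + 7 = 27625.
At one annual layer per year, that is 27625 years.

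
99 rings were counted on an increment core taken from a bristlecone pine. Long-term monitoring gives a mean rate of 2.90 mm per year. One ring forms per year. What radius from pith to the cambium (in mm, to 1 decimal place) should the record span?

287.1 mm

The record spans 99 years at 2.90 mm per year.
Length ≈ 2.90 × 99 = 287.1 mm.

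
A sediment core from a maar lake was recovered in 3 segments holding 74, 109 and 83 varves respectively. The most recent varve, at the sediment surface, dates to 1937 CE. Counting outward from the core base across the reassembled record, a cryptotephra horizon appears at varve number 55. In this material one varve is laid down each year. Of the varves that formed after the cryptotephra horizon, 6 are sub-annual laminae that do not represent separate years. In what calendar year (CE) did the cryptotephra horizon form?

Total varves = 74 + 109 + 83 = 266.
The cryptotephra horizon sits at varve 55 from the core base, so 266 − 55 = 211 varves formed after it.
211 − 6 false = 205 true varves after the cryptotephra horizon.
Counting back 205 years from 1937 CE places the cryptotephra horizon in 1937 − 205 = 1732 CE.

1732 CE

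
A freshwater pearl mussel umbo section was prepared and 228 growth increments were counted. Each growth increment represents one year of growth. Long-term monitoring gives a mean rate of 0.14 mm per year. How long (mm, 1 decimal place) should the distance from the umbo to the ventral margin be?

31.9 mm

228 years of growth are recorded.
Length ≈ 0.14 × 228 = 31.9 mm.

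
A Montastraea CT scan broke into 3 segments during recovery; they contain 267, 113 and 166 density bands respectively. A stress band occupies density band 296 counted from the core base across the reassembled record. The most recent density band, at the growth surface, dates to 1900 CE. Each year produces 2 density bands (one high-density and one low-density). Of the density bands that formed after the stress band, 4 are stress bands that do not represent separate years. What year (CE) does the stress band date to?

1777 CE

Total density bands = 267 + 113 + 166 = 546.
546 − 296 = 250 density bands lie beyond the stress band toward the growth surface.
Excluding 4 false density bands: 250 − 4 = 246.
Dividing by 2 density bands per year: 246 / 2 = 123 years.
The density band at the growth surface is 1900 CE, so the stress band dates to 1900 − 123 = 1777 CE.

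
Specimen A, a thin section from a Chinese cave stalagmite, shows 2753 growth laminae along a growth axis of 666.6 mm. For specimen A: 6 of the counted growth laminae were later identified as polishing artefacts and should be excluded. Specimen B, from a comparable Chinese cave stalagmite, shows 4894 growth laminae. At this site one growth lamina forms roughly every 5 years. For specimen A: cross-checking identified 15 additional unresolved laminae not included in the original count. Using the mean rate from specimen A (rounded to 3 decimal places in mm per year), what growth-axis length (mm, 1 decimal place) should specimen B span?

Specimen A: correcting the raw count gives 2753 − 6 + 15 = 2762 true growth laminae.
Specimen A: multiplying by 5 years per growth lamina: 2762 × 5 = 13810 years.
A: Extension rate ≈ 666.6 / 13810 = 0.048 mm/year.
Specimen B: 4894 growth laminae at 5 years each span 4894 × 5 = 24470 years. B's length ≈ 0.048 × 24470 = 1174.6 mm.

1174.6 mm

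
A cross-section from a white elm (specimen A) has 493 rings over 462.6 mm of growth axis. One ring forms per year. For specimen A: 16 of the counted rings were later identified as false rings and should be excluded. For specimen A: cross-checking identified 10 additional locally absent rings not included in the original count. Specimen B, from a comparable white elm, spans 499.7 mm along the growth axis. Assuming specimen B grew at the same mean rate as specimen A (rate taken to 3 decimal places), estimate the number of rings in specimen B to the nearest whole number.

Specimen A: true ring count = 493 − 16 + 10 = 487.
A: 462.6 mm over 487 years gives 462.6 / 487 ≈ 0.950 mm per year.
Specimen B: 499.7 mm / 0.950 mm per year = 526.00 years ≈ 526 rings.

526 rings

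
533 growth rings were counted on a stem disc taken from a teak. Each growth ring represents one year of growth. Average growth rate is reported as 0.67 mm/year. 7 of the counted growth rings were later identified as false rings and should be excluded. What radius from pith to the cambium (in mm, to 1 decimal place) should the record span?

352.4 mm

Correcting the raw count gives 533 − 7 = 526 true growth rings.
Length ≈ 0.67 × 526 = 352.4 mm.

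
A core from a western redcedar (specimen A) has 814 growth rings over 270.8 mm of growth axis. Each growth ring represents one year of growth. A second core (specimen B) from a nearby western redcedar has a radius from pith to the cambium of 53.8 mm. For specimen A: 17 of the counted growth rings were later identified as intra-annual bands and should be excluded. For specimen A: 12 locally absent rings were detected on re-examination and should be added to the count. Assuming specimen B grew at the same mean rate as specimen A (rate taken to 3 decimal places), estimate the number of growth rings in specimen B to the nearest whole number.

161 growth rings

Specimen A: after corrections the count is 814 − 17 + 12 = 809 growth rings.
A: Mean rate = 270.8 mm / 809 years ≈ 0.335 mm/yr.
B spans 53.8 / 0.335 = 160.60 years ≈ 161 growth rings.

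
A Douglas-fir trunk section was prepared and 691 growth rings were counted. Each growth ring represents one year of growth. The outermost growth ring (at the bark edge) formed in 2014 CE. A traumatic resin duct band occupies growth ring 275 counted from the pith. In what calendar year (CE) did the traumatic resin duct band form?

1598 CE

Between growth ring 275 and the bark edge there are 691 − 275 = 416 growth rings.
2014 − 416 = 1598 CE.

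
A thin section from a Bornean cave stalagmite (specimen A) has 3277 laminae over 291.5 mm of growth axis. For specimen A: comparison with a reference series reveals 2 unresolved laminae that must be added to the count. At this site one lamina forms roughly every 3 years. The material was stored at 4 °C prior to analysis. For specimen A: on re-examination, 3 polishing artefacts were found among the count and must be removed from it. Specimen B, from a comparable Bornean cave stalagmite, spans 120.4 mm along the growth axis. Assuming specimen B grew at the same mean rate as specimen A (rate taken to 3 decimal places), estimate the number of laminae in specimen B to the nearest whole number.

Specimen A: correcting the raw count gives 3277 − 3 + 2 = 3276 true laminae.
Specimen A: at 3 years per lamina, 3276 × 3 = 9828 years.
A: Mean rate = 291.5 mm / 9828 years ≈ 0.030 mm/yr.
Specimen B: 120.4 mm / 0.030 mm per year = 4013.33 years; at 3 years per lamina that is 4013.33 / 3 ≈ 1338 laminae.

1338 laminae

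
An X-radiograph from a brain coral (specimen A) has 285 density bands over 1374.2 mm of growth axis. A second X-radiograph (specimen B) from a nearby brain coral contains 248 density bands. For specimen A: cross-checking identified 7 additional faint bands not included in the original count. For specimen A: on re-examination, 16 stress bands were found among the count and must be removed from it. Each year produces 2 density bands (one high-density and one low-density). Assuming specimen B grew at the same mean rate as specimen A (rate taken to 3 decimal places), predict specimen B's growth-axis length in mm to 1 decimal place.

Specimen A: adjusted count: 285 − 16 + 7 = 276 density bands.
Specimen A: with 2 density bands per year, 276 / 2 = 138 years.
A: Mean rate = 1374.2 mm / 138 years ≈ 9.958 mm/year.
Specimen B: 248 density bands at 2 per year is 248 / 2 = 124 years. Length of B = 9.958 × 124 = 1234.8 mm.

1234.8 mm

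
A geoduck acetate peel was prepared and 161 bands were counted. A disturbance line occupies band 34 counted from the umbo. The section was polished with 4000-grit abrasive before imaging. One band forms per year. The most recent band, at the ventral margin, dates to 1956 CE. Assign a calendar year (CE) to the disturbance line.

1829 CE

The disturbance line sits at band 34 from the umbo, so 161 − 34 = 127 bands formed after it.
1956 − 127 = 1829 CE.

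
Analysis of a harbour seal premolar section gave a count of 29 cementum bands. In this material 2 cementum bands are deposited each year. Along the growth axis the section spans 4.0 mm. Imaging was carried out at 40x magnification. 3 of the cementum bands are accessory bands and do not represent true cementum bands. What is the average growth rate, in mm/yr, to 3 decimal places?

0.308 mm/yr

After corrections the count is 29 − 3 = 26 cementum bands.
26 cementum bands at 2 per year is 26 / 2 = 13 years.
Extension rate ≈ 4.0 / 13 = 0.308 mm/yr.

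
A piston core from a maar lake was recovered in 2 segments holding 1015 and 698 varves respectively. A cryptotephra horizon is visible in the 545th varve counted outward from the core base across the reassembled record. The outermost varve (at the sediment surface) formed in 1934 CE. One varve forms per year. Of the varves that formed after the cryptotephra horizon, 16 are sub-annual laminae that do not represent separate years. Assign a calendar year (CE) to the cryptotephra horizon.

782 CE

Total varves = 1015 + 698 = 1713.
Between varve 545 and the sediment surface there are 1713 − 545 = 1168 varves.
Removing the 16 false varves leaves 1168 − 16 = 1152 true varves beyond the cryptotephra horizon.
1934 − 1152 = 782 CE.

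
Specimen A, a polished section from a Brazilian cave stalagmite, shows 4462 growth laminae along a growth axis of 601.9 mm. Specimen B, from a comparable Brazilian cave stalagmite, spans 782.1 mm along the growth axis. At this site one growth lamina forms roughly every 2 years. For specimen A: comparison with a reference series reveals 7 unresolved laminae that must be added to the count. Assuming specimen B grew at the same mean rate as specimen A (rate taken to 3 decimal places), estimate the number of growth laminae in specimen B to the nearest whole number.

5837 growth laminae

Specimen A: correcting the raw count gives 4462 + 7 = 4469 true growth laminae.
Specimen A: 4469 growth laminae at 2 years each span 4469 × 2 = 8938 years.
A: 601.9 mm over 8938 years gives 601.9 / 8938 ≈ 0.067 mm per year.
For B, 782.1 / 0.067 = 11673.13 years; at 2 years per growth lamina that is 11673.13 / 2 ≈ 5837 growth laminae.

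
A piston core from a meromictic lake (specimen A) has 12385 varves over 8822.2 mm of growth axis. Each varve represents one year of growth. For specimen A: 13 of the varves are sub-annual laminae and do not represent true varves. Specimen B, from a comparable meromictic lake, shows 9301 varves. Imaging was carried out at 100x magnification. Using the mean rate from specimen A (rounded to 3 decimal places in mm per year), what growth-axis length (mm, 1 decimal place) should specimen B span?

6631.6 mm

Specimen A: correcting the raw count gives 12385 − 13 = 12372 true varves.
A: 8822.2 mm over 12372 years gives 8822.2 / 12372 ≈ 0.713 mm per year.
B's length ≈ 0.713 × 9301 = 6631.6 mm.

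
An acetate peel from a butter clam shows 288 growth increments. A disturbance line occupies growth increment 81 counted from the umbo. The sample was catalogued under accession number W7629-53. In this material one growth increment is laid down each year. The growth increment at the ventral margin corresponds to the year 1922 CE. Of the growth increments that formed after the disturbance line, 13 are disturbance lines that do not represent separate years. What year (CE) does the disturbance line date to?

Between growth increment 81 and the ventral margin there are 288 − 81 = 207 growth increments.
Excluding 13 false growth increments: 207 − 13 = 194.
1922 − 194 = 1728 CE.

1728 CE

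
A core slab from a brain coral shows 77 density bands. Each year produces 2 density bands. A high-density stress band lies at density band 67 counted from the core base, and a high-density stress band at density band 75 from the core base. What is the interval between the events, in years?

4 yr

Separation: 75 − 67 = 8 density bands.
8 density bands at 2 per year is 8 / 2 = 4 years.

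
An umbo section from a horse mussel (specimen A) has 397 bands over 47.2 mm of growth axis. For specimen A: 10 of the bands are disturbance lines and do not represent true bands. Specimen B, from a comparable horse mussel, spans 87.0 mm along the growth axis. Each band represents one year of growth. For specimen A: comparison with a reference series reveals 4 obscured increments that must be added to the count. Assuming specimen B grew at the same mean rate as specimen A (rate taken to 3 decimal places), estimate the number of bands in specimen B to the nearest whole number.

719 bands

Specimen A: correcting the raw count gives 397 − 10 + 4 = 391 true bands.
A: 47.2 mm over 391 years gives 47.2 / 391 ≈ 0.121 mm per year.
For B, 87.0 / 0.121 = 719.01 years ≈ 719 bands.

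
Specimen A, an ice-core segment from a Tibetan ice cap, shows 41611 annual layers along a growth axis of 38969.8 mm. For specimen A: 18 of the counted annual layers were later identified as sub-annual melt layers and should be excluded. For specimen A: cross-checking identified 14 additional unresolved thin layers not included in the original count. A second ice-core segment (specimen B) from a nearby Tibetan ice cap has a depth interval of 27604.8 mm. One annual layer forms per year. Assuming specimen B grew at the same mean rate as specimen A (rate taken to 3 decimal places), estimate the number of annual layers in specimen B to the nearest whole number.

29461 annual layers

Specimen A: true annual layer count = 41611 − 18 + 14 = 41607.
A: 38969.8 mm over 41607 years gives 38969.8 / 41607 ≈ 0.937 mm per year.
For B, 27604.8 / 0.937 = 29460.83 years ≈ 29461 annual layers.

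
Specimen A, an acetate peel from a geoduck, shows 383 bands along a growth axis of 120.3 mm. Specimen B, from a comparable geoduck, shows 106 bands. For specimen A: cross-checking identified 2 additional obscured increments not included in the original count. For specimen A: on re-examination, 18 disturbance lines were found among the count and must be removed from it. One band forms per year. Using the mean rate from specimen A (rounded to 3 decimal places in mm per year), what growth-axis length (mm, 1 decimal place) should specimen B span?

34.8 mm

Specimen A: correcting the raw count gives 383 − 18 + 2 = 367 true bands.
A: Mean rate = 120.3 mm / 367 years ≈ 0.328 mm per year.
B's length ≈ 0.328 × 106 = 34.8 mm.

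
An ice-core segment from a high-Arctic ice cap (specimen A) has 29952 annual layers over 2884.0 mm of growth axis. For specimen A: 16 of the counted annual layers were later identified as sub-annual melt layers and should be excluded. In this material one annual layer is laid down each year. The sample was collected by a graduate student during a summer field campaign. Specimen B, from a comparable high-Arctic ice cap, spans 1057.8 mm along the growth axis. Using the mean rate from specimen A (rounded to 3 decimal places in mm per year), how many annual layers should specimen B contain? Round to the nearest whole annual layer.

11019 annual layers

Specimen A: correcting the raw count gives 29952 − 16 = 29936 true annual layers.
A: Extension rate ≈ 2884.0 / 29936 = 0.096 mm per year.
B spans 1057.8 / 0.096 = 11018.75 years ≈ 11019 annual layers.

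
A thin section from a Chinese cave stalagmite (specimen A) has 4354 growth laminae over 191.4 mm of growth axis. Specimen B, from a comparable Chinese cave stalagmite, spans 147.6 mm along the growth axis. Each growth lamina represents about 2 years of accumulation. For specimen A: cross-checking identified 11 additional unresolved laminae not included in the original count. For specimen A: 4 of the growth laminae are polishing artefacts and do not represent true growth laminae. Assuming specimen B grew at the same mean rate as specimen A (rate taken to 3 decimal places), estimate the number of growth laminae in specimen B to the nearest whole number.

3355 growth laminae

Specimen A: correcting the raw count gives 4354 − 4 + 11 = 4361 true growth laminae.
Specimen A: at 2 years per growth lamina, 4361 × 2 = 8722 years.
A: 191.4 mm over 8722 years gives 191.4 / 8722 ≈ 0.022 mm/year.
Specimen B: 147.6 mm / 0.022 mm per year = 6709.09 years; at 2 years per growth lamina that is 6709.09 / 2 ≈ 3355 growth laminae.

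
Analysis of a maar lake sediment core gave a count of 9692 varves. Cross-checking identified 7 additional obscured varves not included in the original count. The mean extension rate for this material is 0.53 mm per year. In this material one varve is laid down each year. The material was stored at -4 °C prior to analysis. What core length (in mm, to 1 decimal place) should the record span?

True varve count = 9692 + 7 = 9699.
Predicted length = 0.53 mm/year × 9699 years = 5140.5 mm.

5140.5 mm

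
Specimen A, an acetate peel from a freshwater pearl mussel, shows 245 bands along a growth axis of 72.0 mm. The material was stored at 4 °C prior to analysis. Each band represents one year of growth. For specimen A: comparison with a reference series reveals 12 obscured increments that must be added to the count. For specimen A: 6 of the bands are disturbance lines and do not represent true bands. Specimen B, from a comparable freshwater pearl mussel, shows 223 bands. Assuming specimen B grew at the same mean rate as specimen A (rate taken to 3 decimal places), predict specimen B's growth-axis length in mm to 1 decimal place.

64.0 mm

Specimen A: correcting the raw count gives 245 − 6 + 12 = 251 true bands.
A: Mean rate = 72.0 mm / 251 years ≈ 0.287 mm per year.
B's length ≈ 0.287 × 223 = 64.0 mm.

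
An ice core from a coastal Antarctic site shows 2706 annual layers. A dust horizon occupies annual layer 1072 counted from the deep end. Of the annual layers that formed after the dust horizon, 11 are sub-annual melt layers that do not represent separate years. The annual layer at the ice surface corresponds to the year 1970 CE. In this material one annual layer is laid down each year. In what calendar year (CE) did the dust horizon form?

2706 − 1072 = 1634 annual layers lie beyond the dust horizon toward the ice surface.
Excluding 11 false annual layers: 1634 − 11 = 1623.
The annual layer at the ice surface is 1970 CE, so the dust horizon dates to 1970 − 1623 = 347 CE.

347 CE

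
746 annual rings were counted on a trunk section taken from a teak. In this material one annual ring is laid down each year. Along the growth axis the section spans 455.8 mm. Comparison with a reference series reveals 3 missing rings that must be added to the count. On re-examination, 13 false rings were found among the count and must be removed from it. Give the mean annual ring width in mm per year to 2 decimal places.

Correcting the raw count gives 746 − 13 + 3 = 736 true annual rings.
Extension rate ≈ 455.8 / 736 = 0.62 mm per year.

0.62 mm per year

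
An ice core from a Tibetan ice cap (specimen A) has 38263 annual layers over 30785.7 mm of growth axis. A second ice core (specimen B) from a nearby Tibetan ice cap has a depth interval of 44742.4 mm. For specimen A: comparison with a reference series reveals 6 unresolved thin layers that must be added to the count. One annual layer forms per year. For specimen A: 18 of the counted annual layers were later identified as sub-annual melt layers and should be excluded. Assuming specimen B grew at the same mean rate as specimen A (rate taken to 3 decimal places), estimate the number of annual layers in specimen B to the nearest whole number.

55581 annual layers

Specimen A: correcting the raw count gives 38263 − 18 + 6 = 38251 true annual layers.
A: Mean rate = 30785.7 mm / 38251 years ≈ 0.805 mm per year.
B spans 44742.4 / 0.805 = 55580.62 years ≈ 55581 annual layers.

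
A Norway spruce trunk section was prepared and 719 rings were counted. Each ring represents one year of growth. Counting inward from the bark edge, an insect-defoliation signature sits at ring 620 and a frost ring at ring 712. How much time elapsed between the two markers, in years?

92 yr

Separation: 712 − 620 = 92 rings.
That is 92 years at one ring per year.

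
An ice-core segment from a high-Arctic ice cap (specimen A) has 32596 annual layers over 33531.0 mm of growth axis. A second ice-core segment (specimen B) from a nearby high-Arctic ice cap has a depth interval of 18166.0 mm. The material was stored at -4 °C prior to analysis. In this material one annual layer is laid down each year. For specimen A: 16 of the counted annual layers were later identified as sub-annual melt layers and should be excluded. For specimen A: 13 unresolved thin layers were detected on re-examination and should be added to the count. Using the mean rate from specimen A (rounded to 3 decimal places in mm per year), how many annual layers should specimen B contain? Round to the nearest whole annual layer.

17654 annual layers

Specimen A: after corrections the count is 32596 − 16 + 13 = 32593 annual layers.
A: Extension rate ≈ 33531.0 / 32593 = 1.029 mm/year.
B spans 18166.0 / 1.029 = 17654.03 years ≈ 17654 annual layers.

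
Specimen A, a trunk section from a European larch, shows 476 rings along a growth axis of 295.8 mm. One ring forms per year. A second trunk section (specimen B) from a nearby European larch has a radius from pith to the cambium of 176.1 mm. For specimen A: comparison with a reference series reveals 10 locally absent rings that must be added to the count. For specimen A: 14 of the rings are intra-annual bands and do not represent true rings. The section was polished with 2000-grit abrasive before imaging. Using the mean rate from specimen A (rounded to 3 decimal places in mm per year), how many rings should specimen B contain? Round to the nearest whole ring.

281 rings

Specimen A: after corrections the count is 476 − 14 + 10 = 472 rings.
A: Extension rate ≈ 295.8 / 472 = 0.627 mm/yr.
Specimen B: 176.1 mm / 0.627 mm per year = 280.86 years ≈ 281 rings.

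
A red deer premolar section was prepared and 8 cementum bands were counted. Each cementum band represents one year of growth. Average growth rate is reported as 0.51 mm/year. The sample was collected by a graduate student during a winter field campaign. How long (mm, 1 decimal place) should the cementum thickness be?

4.1 mm

The record spans 8 years at 0.51 mm per year.
8 years at 0.51 mm/year gives 0.51 × 8 = 4.1 mm.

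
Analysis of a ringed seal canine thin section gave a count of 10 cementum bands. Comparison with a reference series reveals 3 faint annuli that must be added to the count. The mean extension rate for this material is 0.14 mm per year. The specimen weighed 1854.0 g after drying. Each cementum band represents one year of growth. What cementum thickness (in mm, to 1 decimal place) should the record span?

1.8 mm

Adjusted count: 10 + 3 = 13 cementum bands.
Predicted length = 0.14 mm/year × 13 years = 1.8 mm.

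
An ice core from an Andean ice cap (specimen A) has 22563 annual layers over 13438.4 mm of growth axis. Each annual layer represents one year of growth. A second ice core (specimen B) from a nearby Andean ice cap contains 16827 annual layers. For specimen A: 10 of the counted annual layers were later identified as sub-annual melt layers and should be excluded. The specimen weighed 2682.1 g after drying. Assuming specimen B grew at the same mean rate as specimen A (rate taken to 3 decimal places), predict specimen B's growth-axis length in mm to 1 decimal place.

Specimen A: after corrections the count is 22563 − 10 = 22553 annual layers.
A: Mean rate = 13438.4 mm / 22553 years ≈ 0.596 mm/yr.
B's length ≈ 0.596 × 16827 = 10028.9 mm.

10028.9 mm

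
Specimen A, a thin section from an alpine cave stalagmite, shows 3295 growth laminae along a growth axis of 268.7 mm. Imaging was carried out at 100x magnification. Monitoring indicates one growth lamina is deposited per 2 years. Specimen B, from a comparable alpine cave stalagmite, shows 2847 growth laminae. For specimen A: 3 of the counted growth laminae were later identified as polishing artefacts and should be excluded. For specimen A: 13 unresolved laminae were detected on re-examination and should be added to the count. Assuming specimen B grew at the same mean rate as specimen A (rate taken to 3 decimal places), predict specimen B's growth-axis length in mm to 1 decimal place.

233.5 mm

Specimen A: adjusted count: 3295 − 3 + 13 = 3305 growth laminae.
Specimen A: 3305 growth laminae at 2 years each span 3305 × 2 = 6610 years.
A: 268.7 mm over 6610 years gives 268.7 / 6610 ≈ 0.041 mm/yr.
Specimen B: multiplying by 2 years per growth lamina: 2847 × 2 = 5694 years. B's length ≈ 0.041 × 5694 = 233.5 mm.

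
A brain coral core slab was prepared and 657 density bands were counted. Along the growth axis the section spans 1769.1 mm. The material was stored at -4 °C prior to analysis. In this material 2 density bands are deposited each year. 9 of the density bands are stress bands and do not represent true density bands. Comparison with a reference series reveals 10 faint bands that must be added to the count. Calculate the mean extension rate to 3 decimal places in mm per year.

Adjusted count: 657 − 9 + 10 = 658 density bands.
Dividing by 2 density bands per year: 658 / 2 = 329 years.
Extension rate ≈ 1769.1 / 329 = 5.377 mm per year.

5.377 mm per year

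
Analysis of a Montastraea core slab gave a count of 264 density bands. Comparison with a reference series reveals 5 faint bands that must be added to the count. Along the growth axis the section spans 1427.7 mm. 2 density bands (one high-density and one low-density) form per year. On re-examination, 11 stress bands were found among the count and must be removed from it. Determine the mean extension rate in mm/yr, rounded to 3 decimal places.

11.067 mm/yr

True density band count = 264 − 11 + 5 = 258.
With 2 density bands per year, 258 / 2 = 129 years.
Mean rate = 1427.7 mm / 129 years ≈ 11.067 mm/yr.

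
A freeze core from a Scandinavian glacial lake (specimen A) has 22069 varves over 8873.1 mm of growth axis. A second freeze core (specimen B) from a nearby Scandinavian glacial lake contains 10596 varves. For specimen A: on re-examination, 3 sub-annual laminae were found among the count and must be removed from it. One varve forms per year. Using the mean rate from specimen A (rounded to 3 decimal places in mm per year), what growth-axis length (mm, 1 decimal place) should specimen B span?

Specimen A: true varve count = 22069 − 3 = 22066.
A: Extension rate ≈ 8873.1 / 22066 = 0.402 mm per year.
For B, 0.402 mm/year × 10596 years = 4259.6 mm.

4259.6 mm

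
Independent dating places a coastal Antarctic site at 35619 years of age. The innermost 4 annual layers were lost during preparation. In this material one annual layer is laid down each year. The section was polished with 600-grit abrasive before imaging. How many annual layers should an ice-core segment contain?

Expected annual layers over 35619 years: 35619.
Subtracting the 4 annual layers not captured gives 35619 − 4 = 35615 annual layers in the record.

35615 annual layers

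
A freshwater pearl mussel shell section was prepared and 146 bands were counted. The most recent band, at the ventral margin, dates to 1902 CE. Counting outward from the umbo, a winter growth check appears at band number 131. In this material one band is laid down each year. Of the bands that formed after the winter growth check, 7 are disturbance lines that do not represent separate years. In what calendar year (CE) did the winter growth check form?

The winter growth check sits at band 131 from the umbo, so 146 − 131 = 15 bands formed after it.
Excluding 7 false bands: 15 − 7 = 8.
Counting back 8 years from 1902 CE places the winter growth check in 1902 − 8 = 1894 CE.

1894 CE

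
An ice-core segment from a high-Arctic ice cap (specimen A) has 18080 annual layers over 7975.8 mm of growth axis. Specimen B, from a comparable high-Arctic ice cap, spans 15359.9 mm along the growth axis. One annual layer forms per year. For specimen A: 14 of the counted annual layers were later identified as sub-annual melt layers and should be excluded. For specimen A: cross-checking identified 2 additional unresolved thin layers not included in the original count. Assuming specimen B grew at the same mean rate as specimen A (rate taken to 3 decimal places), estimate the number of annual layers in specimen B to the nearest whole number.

Specimen A: correcting the raw count gives 18080 − 14 + 2 = 18068 true annual layers.
A: 7975.8 mm over 18068 years gives 7975.8 / 18068 ≈ 0.441 mm/year.
Specimen B: 15359.9 mm / 0.441 mm per year = 34829.71 years ≈ 34830 annual layers.

34830 annual layers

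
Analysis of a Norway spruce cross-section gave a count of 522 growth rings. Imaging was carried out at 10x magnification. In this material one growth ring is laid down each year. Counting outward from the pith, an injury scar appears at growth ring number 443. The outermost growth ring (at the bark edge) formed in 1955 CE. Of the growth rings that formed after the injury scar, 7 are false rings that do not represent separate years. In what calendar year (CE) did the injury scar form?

The injury scar sits at growth ring 443 from the pith, so 522 − 443 = 79 growth rings formed after it.
Removing the 7 false growth rings leaves 79 − 7 = 72 true growth rings beyond the injury scar.
1955 − 72 = 1883 CE.

1883 CE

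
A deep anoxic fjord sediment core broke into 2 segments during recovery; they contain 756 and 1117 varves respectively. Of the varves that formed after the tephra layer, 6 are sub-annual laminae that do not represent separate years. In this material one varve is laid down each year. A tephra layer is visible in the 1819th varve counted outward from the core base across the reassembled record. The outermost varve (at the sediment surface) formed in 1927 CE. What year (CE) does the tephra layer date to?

Total varves = 756 + 1117 = 1873.
The tephra layer sits at varve 1819 from the core base, so 1873 − 1819 = 54 varves formed after it.
54 − 6 false = 48 true varves after the tephra layer.
The varve at the sediment surface is 1927 CE, so the tephra layer dates to 1927 − 48 = 1879 CE.

1879 CE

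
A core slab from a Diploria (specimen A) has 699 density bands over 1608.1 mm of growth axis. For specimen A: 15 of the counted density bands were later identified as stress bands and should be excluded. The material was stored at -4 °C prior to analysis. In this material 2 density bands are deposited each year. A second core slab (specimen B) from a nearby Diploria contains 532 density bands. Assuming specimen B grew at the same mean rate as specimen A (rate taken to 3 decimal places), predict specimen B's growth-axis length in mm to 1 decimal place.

1250.7 mm

Specimen A: true density band count = 699 − 15 = 684.
Specimen A: 684 density bands at 2 per year is 684 / 2 = 342 years.
A: Mean rate = 1608.1 mm / 342 years ≈ 4.702 mm per year.
Specimen B: dividing by 2 density bands per year: 532 / 2 = 266 years. Length of B = 4.702 × 266 = 1250.7 mm.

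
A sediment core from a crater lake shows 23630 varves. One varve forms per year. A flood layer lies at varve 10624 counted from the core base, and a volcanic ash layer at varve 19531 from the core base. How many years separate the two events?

19531 − 10624 = 8907 varves lie between the two events.
That is 8907 years at one varve per year.

8907 years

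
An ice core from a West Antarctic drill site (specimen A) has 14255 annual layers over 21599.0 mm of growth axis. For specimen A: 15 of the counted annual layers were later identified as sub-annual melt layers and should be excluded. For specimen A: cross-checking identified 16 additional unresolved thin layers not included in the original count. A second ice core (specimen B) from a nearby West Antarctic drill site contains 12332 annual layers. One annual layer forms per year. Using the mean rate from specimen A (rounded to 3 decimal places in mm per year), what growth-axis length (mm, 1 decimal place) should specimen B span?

Specimen A: adjusted count: 14255 − 15 + 16 = 14256 annual layers.
A: Extension rate ≈ 21599.0 / 14256 = 1.515 mm/year.
B's length ≈ 1.515 × 12332 = 18683.0 mm.

18683.0 mm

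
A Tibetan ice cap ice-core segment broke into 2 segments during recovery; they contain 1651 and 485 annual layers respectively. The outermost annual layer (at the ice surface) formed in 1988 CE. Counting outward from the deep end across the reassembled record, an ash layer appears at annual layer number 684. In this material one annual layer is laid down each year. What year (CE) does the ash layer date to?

Total annual layers = 1651 + 485 = 2136.
2136 − 684 = 1452 annual layers lie beyond the ash layer toward the ice surface.
1988 − 1452 = 536 CE.

536 CE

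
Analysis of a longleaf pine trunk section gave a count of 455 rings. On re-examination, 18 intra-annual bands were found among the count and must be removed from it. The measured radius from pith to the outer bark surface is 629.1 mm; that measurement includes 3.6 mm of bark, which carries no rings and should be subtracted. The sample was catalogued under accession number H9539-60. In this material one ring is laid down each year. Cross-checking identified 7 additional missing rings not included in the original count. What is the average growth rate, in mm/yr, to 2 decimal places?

Correcting the raw count gives 455 − 18 + 7 = 444 true rings.
Removing the 3.6 mm offcut leaves 629.1 − 3.6 = 625.5 mm.
Extension rate ≈ 625.5 / 444 = 1.41 mm/yr.

1.41 mm/yr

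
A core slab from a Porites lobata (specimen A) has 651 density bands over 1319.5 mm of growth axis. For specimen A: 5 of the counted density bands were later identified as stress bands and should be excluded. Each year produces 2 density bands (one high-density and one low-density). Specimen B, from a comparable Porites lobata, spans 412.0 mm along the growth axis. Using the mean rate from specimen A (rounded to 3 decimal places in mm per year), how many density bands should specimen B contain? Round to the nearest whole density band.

202 density bands

Specimen A: adjusted count: 651 − 5 = 646 density bands.
Specimen A: dividing by 2 density bands per year: 646 / 2 = 323 years.
A: 1319.5 mm over 323 years gives 1319.5 / 323 ≈ 4.085 mm/yr.
Specimen B: 412.0 mm / 4.085 mm per year = 100.86 years; at 2 density bands per year that is 100.86 × 2 ≈ 202 density bands.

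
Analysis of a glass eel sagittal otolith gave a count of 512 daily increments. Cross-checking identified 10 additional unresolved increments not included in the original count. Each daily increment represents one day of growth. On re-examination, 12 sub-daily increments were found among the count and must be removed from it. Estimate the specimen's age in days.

510 days

Correcting the raw count gives 512 − 12 + 10 = 510 true daily increments.
One daily increment per day makes the duration 510 days.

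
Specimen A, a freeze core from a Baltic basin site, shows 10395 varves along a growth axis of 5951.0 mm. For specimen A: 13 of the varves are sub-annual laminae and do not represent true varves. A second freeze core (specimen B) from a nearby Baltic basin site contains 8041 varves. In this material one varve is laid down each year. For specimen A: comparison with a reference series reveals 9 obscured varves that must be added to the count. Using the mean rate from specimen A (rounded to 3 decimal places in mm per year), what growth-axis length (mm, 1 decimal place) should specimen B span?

Specimen A: true varve count = 10395 − 13 + 9 = 10391.
A: Extension rate ≈ 5951.0 / 10391 = 0.573 mm/yr.
Length of B = 0.573 × 8041 = 4607.5 mm.

4607.5 mm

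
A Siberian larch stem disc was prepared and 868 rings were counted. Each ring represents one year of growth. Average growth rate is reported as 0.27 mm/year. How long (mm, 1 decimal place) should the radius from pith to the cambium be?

234.4 mm

868 years of growth are recorded.
868 years at 0.27 mm/year gives 0.27 × 868 = 234.4 mm.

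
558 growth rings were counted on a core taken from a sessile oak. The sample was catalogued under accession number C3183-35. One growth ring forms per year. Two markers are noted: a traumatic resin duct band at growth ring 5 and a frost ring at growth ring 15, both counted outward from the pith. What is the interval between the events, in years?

10 years

15 − 5 = 10 growth rings lie between the two events.
One growth ring per year makes the interval 10 years.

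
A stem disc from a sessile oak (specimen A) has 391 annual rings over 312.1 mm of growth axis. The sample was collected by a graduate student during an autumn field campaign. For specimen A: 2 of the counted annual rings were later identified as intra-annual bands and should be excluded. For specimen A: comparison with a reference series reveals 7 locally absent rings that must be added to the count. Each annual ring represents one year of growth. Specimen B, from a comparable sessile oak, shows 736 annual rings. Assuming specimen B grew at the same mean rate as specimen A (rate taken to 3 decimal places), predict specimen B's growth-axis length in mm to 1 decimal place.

580.0 mm

Specimen A: after corrections the count is 391 − 2 + 7 = 396 annual rings.
A: 312.1 mm over 396 years gives 312.1 / 396 ≈ 0.788 mm/yr.
For B, 0.788 mm/year × 736 years = 580.0 mm.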